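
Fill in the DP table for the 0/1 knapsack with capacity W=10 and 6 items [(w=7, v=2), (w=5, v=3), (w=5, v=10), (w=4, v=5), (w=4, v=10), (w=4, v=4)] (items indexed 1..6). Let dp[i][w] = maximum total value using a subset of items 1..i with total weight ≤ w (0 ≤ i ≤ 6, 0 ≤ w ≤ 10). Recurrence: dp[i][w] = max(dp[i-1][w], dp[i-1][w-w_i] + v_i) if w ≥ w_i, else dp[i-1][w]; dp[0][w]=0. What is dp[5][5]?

10

i\w   0   1   2   3   4   5   6   7   8   9  10
  0   0   0   0   0   0   0   0   0   0   0   0
  1   0   0   0   0   0   0   0   2   2   2   2
  2   0   0   0   0   0   3   3   3   3   3   3
  3   0   0   0   0   0  10  10  10  10  10  13
  4   0   0   0   0   5  10  10  10  10  15  15
  5   0   0   0   0  10  10  10  10  15  20  20
  6   0   0   0   0  10  10  10  10  15  20  20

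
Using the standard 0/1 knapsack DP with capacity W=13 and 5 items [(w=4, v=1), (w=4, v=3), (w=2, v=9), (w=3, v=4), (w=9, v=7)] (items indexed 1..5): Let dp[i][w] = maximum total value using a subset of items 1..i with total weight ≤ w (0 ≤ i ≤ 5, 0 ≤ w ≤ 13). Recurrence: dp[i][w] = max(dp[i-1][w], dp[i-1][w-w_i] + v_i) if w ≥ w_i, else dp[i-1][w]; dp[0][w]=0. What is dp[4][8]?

13

i\w   0   1   2   3   4   5   6   7   8   9  10  11  12  13
  0   0   0   0   0   0   0   0   0   0   0   0   0   0   0
  1   0   0   0   0   1   1   1   1   1   1   1   1   1   1
  2   0   0   0   0   3   3   3   3   4   4   4   4   4   4
  3   0   0   9   9   9   9  12  12  12  12  13  13  13  13
  4   0   0   9   9   9  13  13  13  13  16  16  16  16  17
  5   0   0   9   9   9  13  13  13  13  16  16  16  16  17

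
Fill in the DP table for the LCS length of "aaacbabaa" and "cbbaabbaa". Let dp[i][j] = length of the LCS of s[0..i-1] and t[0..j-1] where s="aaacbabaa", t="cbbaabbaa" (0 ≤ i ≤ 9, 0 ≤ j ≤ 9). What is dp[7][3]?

   ''  c  b  b  a  a  b  b  a  a
''  0  0  0  0  0  0  0  0  0  0
 a  0  0  0  0  1  1  1  1  1  1
 a  0  0  0  0  1  2  2  2  2  2
 a  0  0  0  0  1  2  2  2  3  3
 c  0  1  1  1  1  2  2  2  3  3
 b  0  1  2  2  2  2  3  3  3  3
 a  0  1  2  2  3  3  3  3  4  4
 b  0  1  2  3  3  3  4  4  4  4
 a  0  1  2  3  4  4  4  4  5  5
 a  0  1  2  3  4  5  5  5  5  6

3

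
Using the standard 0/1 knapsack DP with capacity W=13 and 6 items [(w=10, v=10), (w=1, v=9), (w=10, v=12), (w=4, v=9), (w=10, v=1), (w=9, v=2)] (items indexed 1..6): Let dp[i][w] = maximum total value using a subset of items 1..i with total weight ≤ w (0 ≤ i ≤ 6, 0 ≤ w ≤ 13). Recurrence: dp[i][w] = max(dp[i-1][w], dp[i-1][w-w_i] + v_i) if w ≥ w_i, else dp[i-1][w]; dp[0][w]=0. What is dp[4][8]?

i\w   0   1   2   3   4   5   6   7   8   9  10  11  12  13
  0   0   0   0   0   0   0   0   0   0   0   0   0   0   0
  1   0   0   0   0   0   0   0   0   0   0  10  10  10  10
  2   0   9   9   9   9   9   9   9   9   9  10  19  19  19
  3   0   9   9   9   9   9   9   9   9   9  12  21  21  21
  4   0   9   9   9   9  18  18  18  18  18  18  21  21  21
  5   0   9   9   9   9  18  18  18  18  18  18  21  21  21
  6   0   9   9   9   9  18  18  18  18  18  18  21  21  21

18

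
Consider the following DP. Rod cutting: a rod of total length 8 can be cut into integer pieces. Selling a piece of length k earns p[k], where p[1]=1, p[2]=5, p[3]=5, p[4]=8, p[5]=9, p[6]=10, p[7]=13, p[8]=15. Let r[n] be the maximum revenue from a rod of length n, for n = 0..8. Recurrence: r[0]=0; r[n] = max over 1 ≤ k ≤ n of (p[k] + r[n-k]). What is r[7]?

16

   n    0    1    2    3    4    5    6    7    8
r[n]    0    1    5    6   10   11   15   16   20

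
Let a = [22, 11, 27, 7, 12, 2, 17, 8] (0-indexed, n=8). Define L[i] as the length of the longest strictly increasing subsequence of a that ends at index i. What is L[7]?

   i    0    1    2    3    4    5    6    7
a[i]   22   11   27    7   12    2   17    8
L[i]    1    1    2    1    2    1    3    2

2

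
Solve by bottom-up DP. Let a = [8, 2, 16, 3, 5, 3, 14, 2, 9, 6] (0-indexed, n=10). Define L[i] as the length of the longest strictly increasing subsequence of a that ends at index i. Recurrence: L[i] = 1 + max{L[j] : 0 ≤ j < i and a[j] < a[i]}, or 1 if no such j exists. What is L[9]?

4

   i    0    1    2    3    4    5    6    7    8    9
a[i]    8    2   16    3    5    3   14    2    9    6
L[i]    1    1    2    2    3    2    4    1    4    4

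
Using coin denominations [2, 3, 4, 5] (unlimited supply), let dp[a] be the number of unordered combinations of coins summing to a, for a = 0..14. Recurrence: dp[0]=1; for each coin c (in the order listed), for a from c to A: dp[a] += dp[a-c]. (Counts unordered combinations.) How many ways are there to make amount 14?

13

after  coin     0     1     2     3     4     5     6     7     8     9    10    11    12    13    14
          2     1     0     1     0     1     0     1     0     1     0     1     0     1     0     1
          3     1     0     1     1     1     1     2     1     2     2     2     2     3     2     3
          4     1     0     1     1     2     1     3     2     4     3     5     4     7     5     8
          5     1     0     1     1     2     2     3     3     5     5     7     7    10    10    13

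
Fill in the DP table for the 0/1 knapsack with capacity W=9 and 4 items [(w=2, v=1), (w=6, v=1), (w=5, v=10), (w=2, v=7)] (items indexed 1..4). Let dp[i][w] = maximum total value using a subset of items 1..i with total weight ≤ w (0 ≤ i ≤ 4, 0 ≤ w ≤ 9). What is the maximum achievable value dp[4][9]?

18

i\w   0   1   2   3   4   5   6   7   8   9
  0   0   0   0   0   0   0   0   0   0   0
  1   0   0   1   1   1   1   1   1   1   1
  2   0   0   1   1   1   1   1   1   2   2
  3   0   0   1   1   1  10  10  11  11  11
  4   0   0   7   7   8  10  10  17  17  18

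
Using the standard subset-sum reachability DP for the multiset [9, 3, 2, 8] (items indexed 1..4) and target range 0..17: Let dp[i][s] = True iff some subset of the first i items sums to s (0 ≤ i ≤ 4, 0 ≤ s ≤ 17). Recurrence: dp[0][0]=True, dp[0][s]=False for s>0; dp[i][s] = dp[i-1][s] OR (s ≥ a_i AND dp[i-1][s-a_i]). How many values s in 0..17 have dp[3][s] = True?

i\s   0   1   2   3   4   5   6   7   8   9  10  11  12  13  14  15  16  17
  0   T   F   F   F   F   F   F   F   F   F   F   F   F   F   F   F   F   F
  1   T   F   F   F   F   F   F   F   F   T   F   F   F   F   F   F   F   F
  2   T   F   F   T   F   F   F   F   F   T   F   F   T   F   F   F   F   F
  3   T   F   T   T   F   T   F   F   F   T   F   T   T   F   T   F   F   F
  4   T   F   T   T   F   T   F   F   T   T   T   T   T   T   T   F   F   T

8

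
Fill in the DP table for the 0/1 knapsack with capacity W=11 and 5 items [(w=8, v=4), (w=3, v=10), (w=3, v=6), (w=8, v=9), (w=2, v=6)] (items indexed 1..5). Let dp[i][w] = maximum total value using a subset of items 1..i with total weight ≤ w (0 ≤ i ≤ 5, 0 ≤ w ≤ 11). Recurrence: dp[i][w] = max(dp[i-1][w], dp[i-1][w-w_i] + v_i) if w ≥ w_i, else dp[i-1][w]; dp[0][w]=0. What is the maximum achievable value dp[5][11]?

22

i\w   0   1   2   3   4   5   6   7   8   9  10  11
  0   0   0   0   0   0   0   0   0   0   0   0   0
  1   0   0   0   0   0   0   0   0   4   4   4   4
  2   0   0   0  10  10  10  10  10  10  10  10  14
  3   0   0   0  10  10  10  16  16  16  16  16  16
  4   0   0   0  10  10  10  16  16  16  16  16  19
  5   0   0   6  10  10  16  16  16  22  22  22  22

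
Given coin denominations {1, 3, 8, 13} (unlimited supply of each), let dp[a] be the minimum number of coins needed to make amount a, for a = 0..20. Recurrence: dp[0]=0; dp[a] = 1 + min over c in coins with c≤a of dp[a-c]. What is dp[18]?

 a  0  1  2  3  4  5  6  7  8  9 10 11 12 13 14 15 16 17 18 19 20
dp  0  1  2  1  2  3  2  3  1  2  3  2  3  1  2  3  2  3  4  3  4

4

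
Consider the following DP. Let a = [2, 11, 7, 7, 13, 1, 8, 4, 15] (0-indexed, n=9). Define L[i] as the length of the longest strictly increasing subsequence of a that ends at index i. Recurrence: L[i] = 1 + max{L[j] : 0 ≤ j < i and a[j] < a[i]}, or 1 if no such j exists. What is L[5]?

   i    0    1    2    3    4    5    6    7    8
a[i]    2   11    7    7   13    1    8    4   15
L[i]    1    2    2    2    3    1    3    2    4

1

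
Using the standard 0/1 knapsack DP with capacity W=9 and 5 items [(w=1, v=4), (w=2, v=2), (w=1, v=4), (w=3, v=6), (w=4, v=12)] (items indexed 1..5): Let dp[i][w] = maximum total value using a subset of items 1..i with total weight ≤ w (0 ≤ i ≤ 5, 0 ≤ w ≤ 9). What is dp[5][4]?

12

i\w   0   1   2   3   4   5   6   7   8   9
  0   0   0   0   0   0   0   0   0   0   0
  1   0   4   4   4   4   4   4   4   4   4
  2   0   4   4   6   6   6   6   6   6   6
  3   0   4   8   8  10  10  10  10  10  10
  4   0   4   8   8  10  14  14  16  16  16
  5   0   4   8   8  12  16  20  20  22  26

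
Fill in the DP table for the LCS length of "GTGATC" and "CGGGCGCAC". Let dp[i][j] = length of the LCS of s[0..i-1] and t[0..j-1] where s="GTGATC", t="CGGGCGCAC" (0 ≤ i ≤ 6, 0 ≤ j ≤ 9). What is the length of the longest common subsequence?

   ''  C  G  G  G  C  G  C  A  C
''  0  0  0  0  0  0  0  0  0  0
 G  0  0  1  1  1  1  1  1  1  1
 T  0  0  1  1  1  1  1  1  1  1
 G  0  0  1  2  2  2  2  2  2  2
 A  0  0  1  2  2  2  2  2  3  3
 T  0  0  1  2  2  2  2  2  3  3
 C  0  1  1  2  2  3  3  3  3  4

4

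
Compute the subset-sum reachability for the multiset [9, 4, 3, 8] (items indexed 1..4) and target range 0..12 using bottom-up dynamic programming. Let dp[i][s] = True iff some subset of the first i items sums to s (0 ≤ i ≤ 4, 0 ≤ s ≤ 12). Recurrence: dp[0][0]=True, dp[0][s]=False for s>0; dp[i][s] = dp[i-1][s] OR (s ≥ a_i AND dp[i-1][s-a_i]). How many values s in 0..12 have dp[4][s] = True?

8

i\s   0   1   2   3   4   5   6   7   8   9  10  11  12
  0   T   F   F   F   F   F   F   F   F   F   F   F   F
  1   T   F   F   F   F   F   F   F   F   T   F   F   F
  2   T   F   F   F   T   F   F   F   F   T   F   F   F
  3   T   F   F   T   T   F   F   T   F   T   F   F   T
  4   T   F   F   T   T   F   F   T   T   T   F   T   T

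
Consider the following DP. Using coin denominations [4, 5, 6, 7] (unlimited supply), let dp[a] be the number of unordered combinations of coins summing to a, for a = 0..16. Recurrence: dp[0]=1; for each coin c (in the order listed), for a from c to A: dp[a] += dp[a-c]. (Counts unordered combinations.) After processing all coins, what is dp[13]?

after  coin     0     1     2     3     4     5     6     7     8     9    10    11    12    13    14    15    16
          4     1     0     0     0     1     0     0     0     1     0     0     0     1     0     0     0     1
          5     1     0     0     0     1     1     0     0     1     1     1     0     1     1     1     1     1
          6     1     0     0     0     1     1     1     0     1     1     2     1     2     1     2     2     3
          7     1     0     0     0     1     1     1     1     1     1     2     2     3     2     3     3     4

2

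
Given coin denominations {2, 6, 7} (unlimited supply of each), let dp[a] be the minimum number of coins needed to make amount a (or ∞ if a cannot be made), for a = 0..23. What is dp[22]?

4

 a  0  1  2  3  4  5  6  7  8  9 10 11 12 13 14 15 16 17 18 19 20 21 22 23
dp  0  -  1  -  2  -  1  1  2  2  3  3  2  2  2  3  3  4  3  3  3  3  4  4
(- denotes ∞ / unreachable)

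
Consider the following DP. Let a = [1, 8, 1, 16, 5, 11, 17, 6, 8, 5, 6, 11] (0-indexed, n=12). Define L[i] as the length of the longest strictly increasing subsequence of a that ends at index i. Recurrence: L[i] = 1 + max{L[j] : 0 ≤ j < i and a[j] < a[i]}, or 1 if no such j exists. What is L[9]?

2

   i    0    1    2    3    4    5    6    7    8    9   10   11
a[i]    1    8    1   16    5   11   17    6    8    5    6   11
L[i]    1    2    1    3    2    3    4    3    4    2    3    5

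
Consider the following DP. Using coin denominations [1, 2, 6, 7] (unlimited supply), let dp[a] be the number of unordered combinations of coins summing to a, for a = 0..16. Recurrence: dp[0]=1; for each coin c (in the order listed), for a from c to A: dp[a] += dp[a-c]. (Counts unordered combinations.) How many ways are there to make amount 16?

27

after  coin     0     1     2     3     4     5     6     7     8     9    10    11    12    13    14    15    16
          1     1     1     1     1     1     1     1     1     1     1     1     1     1     1     1     1     1
          2     1     1     2     2     3     3     4     4     5     5     6     6     7     7     8     8     9
          6     1     1     2     2     3     3     5     5     7     7     9     9    12    12    15    15    18
          7     1     1     2     2     3     3     5     6     8     9    11    12    15    17    21    23    27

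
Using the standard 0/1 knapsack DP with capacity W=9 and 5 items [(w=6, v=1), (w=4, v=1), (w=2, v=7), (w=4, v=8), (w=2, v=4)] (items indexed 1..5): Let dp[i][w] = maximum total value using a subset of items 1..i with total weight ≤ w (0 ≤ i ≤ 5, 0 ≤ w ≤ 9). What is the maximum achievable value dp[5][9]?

i\w   0   1   2   3   4   5   6   7   8   9
  0   0   0   0   0   0   0   0   0   0   0
  1   0   0   0   0   0   0   1   1   1   1
  2   0   0   0   0   1   1   1   1   1   1
  3   0   0   7   7   7   7   8   8   8   8
  4   0   0   7   7   8   8  15  15  15  15
  5   0   0   7   7  11  11  15  15  19  19

19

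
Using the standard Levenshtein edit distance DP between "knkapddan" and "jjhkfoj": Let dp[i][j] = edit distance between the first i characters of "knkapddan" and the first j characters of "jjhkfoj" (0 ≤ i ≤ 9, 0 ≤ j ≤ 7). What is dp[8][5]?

   ''  j  j  h  k  f  o  j
''  0  1  2  3  4  5  6  7
 k  1  1  2  3  3  4  5  6
 n  2  2  2  3  4  4  5  6
 k  3  3  3  3  3  4  5  6
 a  4  4  4  4  4  4  5  6
 p  5  5  5  5  5  5  5  6
 d  6  6  6  6  6  6  6  6
 d  7  7  7  7  7  7  7  7
 a  8  8  8  8  8  8  8  8
 n  9  9  9  9  9  9  9  9

8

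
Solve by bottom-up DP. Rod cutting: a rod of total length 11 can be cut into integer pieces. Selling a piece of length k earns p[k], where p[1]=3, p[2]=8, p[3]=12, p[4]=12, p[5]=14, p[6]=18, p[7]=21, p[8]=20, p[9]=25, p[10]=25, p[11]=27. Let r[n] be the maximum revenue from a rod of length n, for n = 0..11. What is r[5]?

20

   n    0    1    2    3    4    5    6    7    8    9   10   11
r[n]    0    3    8   12   16   20   24   28   32   36   40   44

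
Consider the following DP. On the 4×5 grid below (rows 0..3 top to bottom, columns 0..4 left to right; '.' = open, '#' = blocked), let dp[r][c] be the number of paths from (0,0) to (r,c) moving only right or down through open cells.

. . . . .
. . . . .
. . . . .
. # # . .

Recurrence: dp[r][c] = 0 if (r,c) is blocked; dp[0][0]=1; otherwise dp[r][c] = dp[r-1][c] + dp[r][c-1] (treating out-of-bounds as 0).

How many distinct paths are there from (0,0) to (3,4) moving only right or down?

r\c   0   1   2   3   4
  0   1   1   1   1   1
  1   1   2   3   4   5
  2   1   3   6  10  15
  3   1   0   0  10  25

25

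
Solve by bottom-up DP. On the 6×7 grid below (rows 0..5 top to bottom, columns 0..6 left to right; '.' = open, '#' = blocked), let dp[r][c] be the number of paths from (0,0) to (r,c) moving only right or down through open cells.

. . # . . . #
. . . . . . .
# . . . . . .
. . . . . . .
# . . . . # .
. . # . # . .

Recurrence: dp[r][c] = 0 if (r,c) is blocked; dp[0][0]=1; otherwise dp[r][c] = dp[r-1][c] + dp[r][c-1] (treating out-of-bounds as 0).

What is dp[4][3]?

r\c   0   1   2   3   4   5   6
  0   1   1   0   0   0   0   0
  1   1   2   2   2   2   2   2
  2   0   2   4   6   8  10  12
  3   0   2   6  12  20  30  42
  4   0   2   8  20  40   0  42
  5   0   2   0  20   0   0  42

20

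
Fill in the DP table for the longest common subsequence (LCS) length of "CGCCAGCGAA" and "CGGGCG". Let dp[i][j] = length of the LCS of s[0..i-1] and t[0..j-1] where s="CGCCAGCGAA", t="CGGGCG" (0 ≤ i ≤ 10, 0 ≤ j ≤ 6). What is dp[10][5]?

4

   ''  C  G  G  G  C  G
''  0  0  0  0  0  0  0
 C  0  1  1  1  1  1  1
 G  0  1  2  2  2  2  2
 C  0  1  2  2  2  3  3
 C  0  1  2  2  2  3  3
 A  0  1  2  2  2  3  3
 G  0  1  2  3  3  3  4
 C  0  1  2  3  3  4  4
 G  0  1  2  3  4  4  5
 A  0  1  2  3  4  4  5
 A  0  1  2  3  4  4  5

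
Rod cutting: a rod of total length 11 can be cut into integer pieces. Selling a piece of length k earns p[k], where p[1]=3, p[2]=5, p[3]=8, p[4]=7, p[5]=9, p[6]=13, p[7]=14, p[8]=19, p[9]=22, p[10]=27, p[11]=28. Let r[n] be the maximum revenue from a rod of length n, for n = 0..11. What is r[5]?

   n    0    1    2    3    4    5    6    7    8    9   10   11
r[n]    0    3    6    9   12   15   18   21   24   27   30   33

15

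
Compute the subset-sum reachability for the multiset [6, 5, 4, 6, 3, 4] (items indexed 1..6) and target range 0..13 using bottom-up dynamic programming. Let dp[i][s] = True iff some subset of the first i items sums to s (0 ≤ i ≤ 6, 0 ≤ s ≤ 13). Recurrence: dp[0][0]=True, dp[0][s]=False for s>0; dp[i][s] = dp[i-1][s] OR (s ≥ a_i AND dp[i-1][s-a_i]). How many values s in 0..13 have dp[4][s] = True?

i\s   0   1   2   3   4   5   6   7   8   9  10  11  12  13
  0   T   F   F   F   F   F   F   F   F   F   F   F   F   F
  1   T   F   F   F   F   F   T   F   F   F   F   F   F   F
  2   T   F   F   F   F   T   T   F   F   F   F   T   F   F
  3   T   F   F   F   T   T   T   F   F   T   T   T   F   F
  4   T   F   F   F   T   T   T   F   F   T   T   T   T   F
  5   T   F   F   T   T   T   T   T   T   T   T   T   T   T
  6   T   F   F   T   T   T   T   T   T   T   T   T   T   T

8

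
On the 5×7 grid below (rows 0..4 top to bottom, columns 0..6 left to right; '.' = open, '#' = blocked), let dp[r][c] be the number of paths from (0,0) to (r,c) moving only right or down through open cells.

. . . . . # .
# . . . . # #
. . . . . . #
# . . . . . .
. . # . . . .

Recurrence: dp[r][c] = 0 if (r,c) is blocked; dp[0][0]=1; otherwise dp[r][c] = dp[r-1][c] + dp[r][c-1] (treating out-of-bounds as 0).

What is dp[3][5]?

30

r\c   0   1   2   3   4   5   6
  0   1   1   1   1   1   0   0
  1   0   1   2   3   4   0   0
  2   0   1   3   6  10  10   0
  3   0   1   4  10  20  30  30
  4   0   1   0  10  30  60  90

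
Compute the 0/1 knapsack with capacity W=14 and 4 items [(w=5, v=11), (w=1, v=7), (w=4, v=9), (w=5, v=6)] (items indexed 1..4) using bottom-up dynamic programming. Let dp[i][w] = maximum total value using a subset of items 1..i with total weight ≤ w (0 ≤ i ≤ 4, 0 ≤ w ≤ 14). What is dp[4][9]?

i\w   0   1   2   3   4   5   6   7   8   9  10  11  12  13  14
  0   0   0   0   0   0   0   0   0   0   0   0   0   0   0   0
  1   0   0   0   0   0  11  11  11  11  11  11  11  11  11  11
  2   0   7   7   7   7  11  18  18  18  18  18  18  18  18  18
  3   0   7   7   7   9  16  18  18  18  20  27  27  27  27  27
  4   0   7   7   7   9  16  18  18  18  20  27  27  27  27  27

20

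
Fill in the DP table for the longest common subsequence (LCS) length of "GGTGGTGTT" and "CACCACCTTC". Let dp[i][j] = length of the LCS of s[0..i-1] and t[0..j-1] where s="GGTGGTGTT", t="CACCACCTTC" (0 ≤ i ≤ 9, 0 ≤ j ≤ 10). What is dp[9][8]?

1

   ''  C  A  C  C  A  C  C  T  T  C
''  0  0  0  0  0  0  0  0  0  0  0
 G  0  0  0  0  0  0  0  0  0  0  0
 G  0  0  0  0  0  0  0  0  0  0  0
 T  0  0  0  0  0  0  0  0  1  1  1
 G  0  0  0  0  0  0  0  0  1  1  1
 G  0  0  0  0  0  0  0  0  1  1  1
 T  0  0  0  0  0  0  0  0  1  2  2
 G  0  0  0  0  0  0  0  0  1  2  2
 T  0  0  0  0  0  0  0  0  1  2  2
 T  0  0  0  0  0  0  0  0  1  2  2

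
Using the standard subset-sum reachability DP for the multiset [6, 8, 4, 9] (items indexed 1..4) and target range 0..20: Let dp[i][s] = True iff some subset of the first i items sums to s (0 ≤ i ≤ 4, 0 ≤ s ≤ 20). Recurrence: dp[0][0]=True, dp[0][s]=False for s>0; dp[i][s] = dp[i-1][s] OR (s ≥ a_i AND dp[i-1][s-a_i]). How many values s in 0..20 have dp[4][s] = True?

i\s   0   1   2   3   4   5   6   7   8   9  10  11  12  13  14  15  16  17  18  19  20
  0   T   F   F   F   F   F   F   F   F   F   F   F   F   F   F   F   F   F   F   F   F
  1   T   F   F   F   F   F   T   F   F   F   F   F   F   F   F   F   F   F   F   F   F
  2   T   F   F   F   F   F   T   F   T   F   F   F   F   F   T   F   F   F   F   F   F
  3   T   F   F   F   T   F   T   F   T   F   T   F   T   F   T   F   F   F   T   F   F
  4   T   F   F   F   T   F   T   F   T   T   T   F   T   T   T   T   F   T   T   T   F

13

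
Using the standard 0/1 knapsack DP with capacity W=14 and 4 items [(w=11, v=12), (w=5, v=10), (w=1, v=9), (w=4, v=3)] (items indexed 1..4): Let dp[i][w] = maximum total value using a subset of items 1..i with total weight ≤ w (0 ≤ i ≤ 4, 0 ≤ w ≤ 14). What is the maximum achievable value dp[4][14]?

22

i\w   0   1   2   3   4   5   6   7   8   9  10  11  12  13  14
  0   0   0   0   0   0   0   0   0   0   0   0   0   0   0   0
  1   0   0   0   0   0   0   0   0   0   0   0  12  12  12  12
  2   0   0   0   0   0  10  10  10  10  10  10  12  12  12  12
  3   0   9   9   9   9  10  19  19  19  19  19  19  21  21  21
  4   0   9   9   9   9  12  19  19  19  19  22  22  22  22  22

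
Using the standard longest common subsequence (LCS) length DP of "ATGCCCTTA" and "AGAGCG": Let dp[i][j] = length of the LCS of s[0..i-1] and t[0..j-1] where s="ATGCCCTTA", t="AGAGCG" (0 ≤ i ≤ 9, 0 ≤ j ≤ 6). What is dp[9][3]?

3

   ''  A  G  A  G  C  G
''  0  0  0  0  0  0  0
 A  0  1  1  1  1  1  1
 T  0  1  1  1  1  1  1
 G  0  1  2  2  2  2  2
 C  0  1  2  2  2  3  3
 C  0  1  2  2  2  3  3
 C  0  1  2  2  2  3  3
 T  0  1  2  2  2  3  3
 T  0  1  2  2  2  3  3
 A  0  1  2  3  3  3  3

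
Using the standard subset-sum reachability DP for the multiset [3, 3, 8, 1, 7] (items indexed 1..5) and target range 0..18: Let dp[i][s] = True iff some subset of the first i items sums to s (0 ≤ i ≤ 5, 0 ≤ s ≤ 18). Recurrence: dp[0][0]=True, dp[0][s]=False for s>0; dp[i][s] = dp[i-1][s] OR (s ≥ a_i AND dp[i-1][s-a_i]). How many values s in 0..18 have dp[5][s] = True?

16

i\s   0   1   2   3   4   5   6   7   8   9  10  11  12  13  14  15  16  17  18
  0   T   F   F   F   F   F   F   F   F   F   F   F   F   F   F   F   F   F   F
  1   T   F   F   T   F   F   F   F   F   F   F   F   F   F   F   F   F   F   F
  2   T   F   F   T   F   F   T   F   F   F   F   F   F   F   F   F   F   F   F
  3   T   F   F   T   F   F   T   F   T   F   F   T   F   F   T   F   F   F   F
  4   T   T   F   T   T   F   T   T   T   T   F   T   T   F   T   T   F   F   F
  5   T   T   F   T   T   F   T   T   T   T   T   T   T   T   T   T   T   F   T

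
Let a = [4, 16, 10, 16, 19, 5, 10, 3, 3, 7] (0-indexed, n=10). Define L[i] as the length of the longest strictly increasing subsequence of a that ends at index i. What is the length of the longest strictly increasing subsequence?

4

   i    0    1    2    3    4    5    6    7    8    9
a[i]    4   16   10   16   19    5   10    3    3    7
L[i]    1    2    2    3    4    2    3    1    1    3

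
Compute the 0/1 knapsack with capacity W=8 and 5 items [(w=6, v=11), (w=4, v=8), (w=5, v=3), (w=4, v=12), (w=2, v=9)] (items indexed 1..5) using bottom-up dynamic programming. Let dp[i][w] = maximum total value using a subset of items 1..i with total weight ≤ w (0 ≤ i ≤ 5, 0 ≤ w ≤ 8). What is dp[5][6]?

21

i\w   0   1   2   3   4   5   6   7   8
  0   0   0   0   0   0   0   0   0   0
  1   0   0   0   0   0   0  11  11  11
  2   0   0   0   0   8   8  11  11  11
  3   0   0   0   0   8   8  11  11  11
  4   0   0   0   0  12  12  12  12  20
  5   0   0   9   9  12  12  21  21  21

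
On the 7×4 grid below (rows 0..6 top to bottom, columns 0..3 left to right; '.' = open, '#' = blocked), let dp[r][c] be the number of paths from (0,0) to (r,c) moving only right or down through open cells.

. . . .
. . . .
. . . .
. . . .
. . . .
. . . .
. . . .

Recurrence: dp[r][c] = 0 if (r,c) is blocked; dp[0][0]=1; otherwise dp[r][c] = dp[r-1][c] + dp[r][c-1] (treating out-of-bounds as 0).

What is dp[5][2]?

r\c   0   1   2   3
  0   1   1   1   1
  1   1   2   3   4
  2   1   3   6  10
  3   1   4  10  20
  4   1   5  15  35
  5   1   6  21  56
  6   1   7  28  84

21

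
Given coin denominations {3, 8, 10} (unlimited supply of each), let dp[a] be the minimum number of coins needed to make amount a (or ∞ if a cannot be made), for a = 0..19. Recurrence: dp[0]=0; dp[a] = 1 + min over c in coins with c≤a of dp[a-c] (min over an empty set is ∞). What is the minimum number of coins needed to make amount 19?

3

 a  0  1  2  3  4  5  6  7  8  9 10 11 12 13 14 15 16 17 18 19
dp  0  -  -  1  -  -  2  -  1  3  1  2  4  2  3  5  2  4  2  3
(- denotes ∞ / unreachable)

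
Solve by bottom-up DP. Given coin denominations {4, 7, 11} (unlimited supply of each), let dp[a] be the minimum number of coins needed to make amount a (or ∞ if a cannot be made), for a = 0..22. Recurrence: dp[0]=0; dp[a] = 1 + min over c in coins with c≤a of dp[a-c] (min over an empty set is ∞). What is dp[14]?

2

 a  0  1  2  3  4  5  6  7  8  9 10 11 12 13 14 15 16 17 18 19 20 21 22
dp  0  -  -  -  1  -  -  1  2  -  -  1  3  -  2  2  4  -  2  3  5  3  2
(- denotes ∞ / unreachable)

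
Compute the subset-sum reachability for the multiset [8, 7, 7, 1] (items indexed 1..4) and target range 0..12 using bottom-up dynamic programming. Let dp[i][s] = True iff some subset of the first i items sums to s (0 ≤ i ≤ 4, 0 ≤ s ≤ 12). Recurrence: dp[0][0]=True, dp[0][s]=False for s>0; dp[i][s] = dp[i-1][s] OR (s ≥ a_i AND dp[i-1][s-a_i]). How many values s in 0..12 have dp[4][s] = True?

i\s   0   1   2   3   4   5   6   7   8   9  10  11  12
  0   T   F   F   F   F   F   F   F   F   F   F   F   F
  1   T   F   F   F   F   F   F   F   T   F   F   F   F
  2   T   F   F   F   F   F   F   T   T   F   F   F   F
  3   T   F   F   F   F   F   F   T   T   F   F   F   F
  4   T   T   F   F   F   F   F   T   T   T   F   F   F

5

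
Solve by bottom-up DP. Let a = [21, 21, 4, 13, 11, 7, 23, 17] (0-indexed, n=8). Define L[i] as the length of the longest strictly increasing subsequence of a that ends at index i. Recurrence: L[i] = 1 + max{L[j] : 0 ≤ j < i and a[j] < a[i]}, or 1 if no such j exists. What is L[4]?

   i    0    1    2    3    4    5    6    7
a[i]   21   21    4   13   11    7   23   17
L[i]    1    1    1    2    2    2    3    3

2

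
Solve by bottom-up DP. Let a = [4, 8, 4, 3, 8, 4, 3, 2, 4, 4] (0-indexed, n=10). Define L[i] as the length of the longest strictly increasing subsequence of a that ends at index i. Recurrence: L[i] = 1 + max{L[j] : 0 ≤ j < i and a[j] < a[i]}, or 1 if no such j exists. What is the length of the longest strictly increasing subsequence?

2

   i    0    1    2    3    4    5    6    7    8    9
a[i]    4    8    4    3    8    4    3    2    4    4
L[i]    1    2    1    1    2    2    1    1    2    2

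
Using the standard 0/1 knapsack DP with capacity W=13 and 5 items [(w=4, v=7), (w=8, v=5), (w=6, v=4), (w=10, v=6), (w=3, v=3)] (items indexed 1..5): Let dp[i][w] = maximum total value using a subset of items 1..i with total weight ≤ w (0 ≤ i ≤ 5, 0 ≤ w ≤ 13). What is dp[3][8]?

i\w   0   1   2   3   4   5   6   7   8   9  10  11  12  13
  0   0   0   0   0   0   0   0   0   0   0   0   0   0   0
  1   0   0   0   0   7   7   7   7   7   7   7   7   7   7
  2   0   0   0   0   7   7   7   7   7   7   7   7  12  12
  3   0   0   0   0   7   7   7   7   7   7  11  11  12  12
  4   0   0   0   0   7   7   7   7   7   7  11  11  12  12
  5   0   0   0   3   7   7   7  10  10  10  11  11  12  14

7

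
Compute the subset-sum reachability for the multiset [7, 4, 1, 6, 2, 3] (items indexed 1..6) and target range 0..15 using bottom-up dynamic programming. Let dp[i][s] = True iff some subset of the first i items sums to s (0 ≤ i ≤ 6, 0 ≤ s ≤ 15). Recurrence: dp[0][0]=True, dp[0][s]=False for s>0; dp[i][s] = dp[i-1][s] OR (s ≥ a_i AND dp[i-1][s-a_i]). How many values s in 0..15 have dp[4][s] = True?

12

i\s   0   1   2   3   4   5   6   7   8   9  10  11  12  13  14  15
  0   T   F   F   F   F   F   F   F   F   F   F   F   F   F   F   F
  1   T   F   F   F   F   F   F   T   F   F   F   F   F   F   F   F
  2   T   F   F   F   T   F   F   T   F   F   F   T   F   F   F   F
  3   T   T   F   F   T   T   F   T   T   F   F   T   T   F   F   F
  4   T   T   F   F   T   T   T   T   T   F   T   T   T   T   T   F
  5   T   T   T   T   T   T   T   T   T   T   T   T   T   T   T   T
  6   T   T   T   T   T   T   T   T   T   T   T   T   T   T   T   T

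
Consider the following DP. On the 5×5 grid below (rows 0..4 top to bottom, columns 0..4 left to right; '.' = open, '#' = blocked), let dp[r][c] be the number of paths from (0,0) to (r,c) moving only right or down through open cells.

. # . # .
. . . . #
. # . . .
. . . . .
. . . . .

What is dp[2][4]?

r\c   0   1   2   3   4
  0   1   0   0   0   0
  1   1   1   1   1   0
  2   1   0   1   2   2
  3   1   1   2   4   6
  4   1   2   4   8  14

2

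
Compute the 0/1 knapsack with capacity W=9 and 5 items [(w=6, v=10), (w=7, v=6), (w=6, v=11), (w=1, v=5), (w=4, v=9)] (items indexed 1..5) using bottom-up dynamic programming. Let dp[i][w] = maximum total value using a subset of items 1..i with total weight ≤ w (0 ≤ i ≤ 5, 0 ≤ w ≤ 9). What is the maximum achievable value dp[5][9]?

i\w   0   1   2   3   4   5   6   7   8   9
  0   0   0   0   0   0   0   0   0   0   0
  1   0   0   0   0   0   0  10  10  10  10
  2   0   0   0   0   0   0  10  10  10  10
  3   0   0   0   0   0   0  11  11  11  11
  4   0   5   5   5   5   5  11  16  16  16
  5   0   5   5   5   9  14  14  16  16  16

16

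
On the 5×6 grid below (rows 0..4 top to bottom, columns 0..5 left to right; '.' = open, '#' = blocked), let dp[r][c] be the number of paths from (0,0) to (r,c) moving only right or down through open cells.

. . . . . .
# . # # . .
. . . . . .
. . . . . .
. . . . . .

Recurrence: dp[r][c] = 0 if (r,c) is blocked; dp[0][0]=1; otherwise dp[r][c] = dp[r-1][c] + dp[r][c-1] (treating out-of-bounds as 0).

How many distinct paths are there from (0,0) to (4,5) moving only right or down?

r\c   0   1   2   3   4   5
  0   1   1   1   1   1   1
  1   0   1   0   0   1   2
  2   0   1   1   1   2   4
  3   0   1   2   3   5   9
  4   0   1   3   6  11  20

20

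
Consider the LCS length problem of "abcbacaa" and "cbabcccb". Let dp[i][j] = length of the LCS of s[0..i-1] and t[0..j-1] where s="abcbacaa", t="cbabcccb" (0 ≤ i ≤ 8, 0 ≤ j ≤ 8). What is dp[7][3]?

   ''  c  b  a  b  c  c  c  b
''  0  0  0  0  0  0  0  0  0
 a  0  0  0  1  1  1  1  1  1
 b  0  0  1  1  2  2  2  2  2
 c  0  1  1  1  2  3  3  3  3
 b  0  1  2  2  2  3  3  3  4
 a  0  1  2  3  3  3  3  3  4
 c  0  1  2  3  3  4  4  4  4
 a  0  1  2  3  3  4  4  4  4
 a  0  1  2  3  3  4  4  4  4

3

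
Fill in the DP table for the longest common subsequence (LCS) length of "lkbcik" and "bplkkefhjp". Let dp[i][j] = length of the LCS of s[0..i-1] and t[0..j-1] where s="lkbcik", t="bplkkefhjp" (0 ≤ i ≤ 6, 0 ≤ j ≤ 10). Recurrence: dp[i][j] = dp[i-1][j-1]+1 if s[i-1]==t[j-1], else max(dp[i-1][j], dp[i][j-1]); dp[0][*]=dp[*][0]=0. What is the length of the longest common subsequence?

   ''  b  p  l  k  k  e  f  h  j  p
''  0  0  0  0  0  0  0  0  0  0  0
 l  0  0  0  1  1  1  1  1  1  1  1
 k  0  0  0  1  2  2  2  2  2  2  2
 b  0  1  1  1  2  2  2  2  2  2  2
 c  0  1  1  1  2  2  2  2  2  2  2
 i  0  1  1  1  2  2  2  2  2  2  2
 k  0  1  1  1  2  3  3  3  3  3  3

3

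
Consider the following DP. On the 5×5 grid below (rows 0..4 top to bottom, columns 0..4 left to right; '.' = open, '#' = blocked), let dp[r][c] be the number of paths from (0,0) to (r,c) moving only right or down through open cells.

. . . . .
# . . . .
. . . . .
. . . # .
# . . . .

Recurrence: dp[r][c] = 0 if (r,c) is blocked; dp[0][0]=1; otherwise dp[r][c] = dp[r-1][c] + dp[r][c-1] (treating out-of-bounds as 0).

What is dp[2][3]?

6

r\c   0   1   2   3   4
  0   1   1   1   1   1
  1   0   1   2   3   4
  2   0   1   3   6  10
  3   0   1   4   0  10
  4   0   1   5   5  15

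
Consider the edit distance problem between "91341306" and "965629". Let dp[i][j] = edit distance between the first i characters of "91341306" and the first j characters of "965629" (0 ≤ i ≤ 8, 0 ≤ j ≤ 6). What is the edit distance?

   ''  9  6  5  6  2  9
''  0  1  2  3  4  5  6
 9  1  0  1  2  3  4  5
 1  2  1  1  2  3  4  5
 3  3  2  2  2  3  4  5
 4  4  3  3  3  3  4  5
 1  5  4  4  4  4  4  5
 3  6  5  5  5  5  5  5
 0  7  6  6  6  6  6  6
 6  8  7  6  7  6  7  7

7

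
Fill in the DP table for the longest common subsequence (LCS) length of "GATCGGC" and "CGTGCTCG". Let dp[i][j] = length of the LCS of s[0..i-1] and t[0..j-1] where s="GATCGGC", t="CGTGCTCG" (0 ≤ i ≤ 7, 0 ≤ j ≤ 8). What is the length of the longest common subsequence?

   ''  C  G  T  G  C  T  C  G
''  0  0  0  0  0  0  0  0  0
 G  0  0  1  1  1  1  1  1  1
 A  0  0  1  1  1  1  1  1  1
 T  0  0  1  2  2  2  2  2  2
 C  0  1  1  2  2  3  3  3  3
 G  0  1  2  2  3  3  3  3  4
 G  0  1  2  2  3  3  3  3  4
 C  0  1  2  2  3  4  4  4  4

4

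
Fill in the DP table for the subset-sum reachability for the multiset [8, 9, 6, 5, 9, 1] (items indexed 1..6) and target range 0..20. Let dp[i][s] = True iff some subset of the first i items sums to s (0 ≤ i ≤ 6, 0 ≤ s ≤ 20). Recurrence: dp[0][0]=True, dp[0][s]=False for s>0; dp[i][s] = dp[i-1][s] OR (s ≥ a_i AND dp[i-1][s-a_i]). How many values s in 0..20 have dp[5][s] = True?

13

i\s   0   1   2   3   4   5   6   7   8   9  10  11  12  13  14  15  16  17  18  19  20
  0   T   F   F   F   F   F   F   F   F   F   F   F   F   F   F   F   F   F   F   F   F
  1   T   F   F   F   F   F   F   F   T   F   F   F   F   F   F   F   F   F   F   F   F
  2   T   F   F   F   F   F   F   F   T   T   F   F   F   F   F   F   F   T   F   F   F
  3   T   F   F   F   F   F   T   F   T   T   F   F   F   F   T   T   F   T   F   F   F
  4   T   F   F   F   F   T   T   F   T   T   F   T   F   T   T   T   F   T   F   T   T
  5   T   F   F   F   F   T   T   F   T   T   F   T   F   T   T   T   F   T   T   T   T
  6   T   T   F   F   F   T   T   T   T   T   T   T   T   T   T   T   T   T   T   T   T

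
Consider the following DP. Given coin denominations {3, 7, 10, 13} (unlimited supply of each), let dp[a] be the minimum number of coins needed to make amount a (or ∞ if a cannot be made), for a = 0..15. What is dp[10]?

 a  0  1  2  3  4  5  6  7  8  9 10 11 12 13 14 15
dp  0  -  -  1  -  -  2  1  -  3  1  -  4  1  2  5
(- denotes ∞ / unreachable)

1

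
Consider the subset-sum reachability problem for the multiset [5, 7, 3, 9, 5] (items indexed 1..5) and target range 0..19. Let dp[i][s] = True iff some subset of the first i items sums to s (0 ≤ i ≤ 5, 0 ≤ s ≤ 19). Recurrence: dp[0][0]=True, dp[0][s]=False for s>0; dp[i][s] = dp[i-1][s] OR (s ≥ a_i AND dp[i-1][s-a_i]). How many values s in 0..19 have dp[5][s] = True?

i\s   0   1   2   3   4   5   6   7   8   9  10  11  12  13  14  15  16  17  18  19
  0   T   F   F   F   F   F   F   F   F   F   F   F   F   F   F   F   F   F   F   F
  1   T   F   F   F   F   T   F   F   F   F   F   F   F   F   F   F   F   F   F   F
  2   T   F   F   F   F   T   F   T   F   F   F   F   T   F   F   F   F   F   F   F
  3   T   F   F   T   F   T   F   T   T   F   T   F   T   F   F   T   F   F   F   F
  4   T   F   F   T   F   T   F   T   T   T   T   F   T   F   T   T   T   T   F   T
  5   T   F   F   T   F   T   F   T   T   T   T   F   T   T   T   T   T   T   F   T

14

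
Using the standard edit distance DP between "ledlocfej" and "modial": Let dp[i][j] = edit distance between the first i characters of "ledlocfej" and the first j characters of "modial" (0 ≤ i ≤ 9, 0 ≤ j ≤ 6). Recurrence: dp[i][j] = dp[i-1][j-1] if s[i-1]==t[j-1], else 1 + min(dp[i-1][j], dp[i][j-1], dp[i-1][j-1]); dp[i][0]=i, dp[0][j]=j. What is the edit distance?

8

   ''  m  o  d  i  a  l
''  0  1  2  3  4  5  6
 l  1  1  2  3  4  5  5
 e  2  2  2  3  4  5  6
 d  3  3  3  2  3  4  5
 l  4  4  4  3  3  4  4
 o  5  5  4  4  4  4  5
 c  6  6  5  5  5  5  5
 f  7  7  6  6  6  6  6
 e  8  8  7  7  7  7  7
 j  9  9  8  8  8  8  8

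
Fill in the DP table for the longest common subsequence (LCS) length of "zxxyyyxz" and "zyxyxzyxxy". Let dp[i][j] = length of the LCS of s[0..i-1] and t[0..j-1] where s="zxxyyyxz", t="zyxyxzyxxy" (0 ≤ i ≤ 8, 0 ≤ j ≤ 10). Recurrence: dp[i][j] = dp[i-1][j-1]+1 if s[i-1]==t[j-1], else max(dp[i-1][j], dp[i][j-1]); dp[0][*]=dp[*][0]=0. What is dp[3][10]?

   ''  z  y  x  y  x  z  y  x  x  y
''  0  0  0  0  0  0  0  0  0  0  0
 z  0  1  1  1  1  1  1  1  1  1  1
 x  0  1  1  2  2  2  2  2  2  2  2
 x  0  1  1  2  2  3  3  3  3  3  3
 y  0  1  2  2  3  3  3  4  4  4  4
 y  0  1  2  2  3  3  3  4  4  4  5
 y  0  1  2  2  3  3  3  4  4  4  5
 x  0  1  2  3  3  4  4  4  5  5  5
 z  0  1  2  3  3  4  5  5  5  5  5

3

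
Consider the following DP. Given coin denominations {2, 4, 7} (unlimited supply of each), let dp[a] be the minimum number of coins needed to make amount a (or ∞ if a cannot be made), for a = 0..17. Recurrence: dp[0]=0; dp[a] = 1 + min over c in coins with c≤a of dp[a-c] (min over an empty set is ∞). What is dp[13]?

3

 a  0  1  2  3  4  5  6  7  8  9 10 11 12 13 14 15 16 17
dp  0  -  1  -  1  -  2  1  2  2  3  2  3  3  2  3  3  4
(- denotes ∞ / unreachable)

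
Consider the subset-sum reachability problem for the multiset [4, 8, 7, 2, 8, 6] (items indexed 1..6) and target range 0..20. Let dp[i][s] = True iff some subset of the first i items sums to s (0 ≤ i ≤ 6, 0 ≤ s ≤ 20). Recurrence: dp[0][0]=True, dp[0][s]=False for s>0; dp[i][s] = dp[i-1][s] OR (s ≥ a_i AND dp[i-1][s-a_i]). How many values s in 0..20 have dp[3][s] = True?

8

i\s   0   1   2   3   4   5   6   7   8   9  10  11  12  13  14  15  16  17  18  19  20
  0   T   F   F   F   F   F   F   F   F   F   F   F   F   F   F   F   F   F   F   F   F
  1   T   F   F   F   T   F   F   F   F   F   F   F   F   F   F   F   F   F   F   F   F
  2   T   F   F   F   T   F   F   F   T   F   F   F   T   F   F   F   F   F   F   F   F
  3   T   F   F   F   T   F   F   T   T   F   F   T   T   F   F   T   F   F   F   T   F
  4   T   F   T   F   T   F   T   T   T   T   T   T   T   T   T   T   F   T   F   T   F
  5   T   F   T   F   T   F   T   T   T   T   T   T   T   T   T   T   T   T   T   T   T
  6   T   F   T   F   T   F   T   T   T   T   T   T   T   T   T   T   T   T   T   T   T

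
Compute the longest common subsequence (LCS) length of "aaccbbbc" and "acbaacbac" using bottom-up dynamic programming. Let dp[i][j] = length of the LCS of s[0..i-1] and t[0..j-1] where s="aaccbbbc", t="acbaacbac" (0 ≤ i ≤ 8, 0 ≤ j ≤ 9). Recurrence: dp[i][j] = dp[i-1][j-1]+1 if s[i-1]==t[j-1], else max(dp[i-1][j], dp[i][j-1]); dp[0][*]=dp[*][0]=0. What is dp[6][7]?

   ''  a  c  b  a  a  c  b  a  c
''  0  0  0  0  0  0  0  0  0  0
 a  0  1  1  1  1  1  1  1  1  1
 a  0  1  1  1  2  2  2  2  2  2
 c  0  1  2  2  2  2  3  3  3  3
 c  0  1  2  2  2  2  3  3  3  4
 b  0  1  2  3  3  3  3  4  4  4
 b  0  1  2  3  3  3  3  4  4  4
 b  0  1  2  3  3  3  3  4  4  4
 c  0  1  2  3  3  3  4  4  4  5

4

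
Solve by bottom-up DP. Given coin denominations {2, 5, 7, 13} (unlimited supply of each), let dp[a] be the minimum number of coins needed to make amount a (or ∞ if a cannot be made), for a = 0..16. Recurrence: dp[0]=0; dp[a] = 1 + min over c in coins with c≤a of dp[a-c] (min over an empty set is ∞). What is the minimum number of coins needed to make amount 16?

3

 a  0  1  2  3  4  5  6  7  8  9 10 11 12 13 14 15 16
dp  0  -  1  -  2  1  3  1  4  2  2  3  2  1  2  2  3
(- denotes ∞ / unreachable)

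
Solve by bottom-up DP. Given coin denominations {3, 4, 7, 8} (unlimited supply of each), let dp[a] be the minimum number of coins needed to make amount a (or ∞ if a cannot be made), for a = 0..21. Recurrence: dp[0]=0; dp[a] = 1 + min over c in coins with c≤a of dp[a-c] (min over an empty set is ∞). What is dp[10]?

 a  0  1  2  3  4  5  6  7  8  9 10 11 12 13 14 15 16 17 18 19 20 21
dp  0  -  -  1  1  -  2  1  1  3  2  2  2  3  2  2  2  3  3  3  3  3
(- denotes ∞ / unreachable)

2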